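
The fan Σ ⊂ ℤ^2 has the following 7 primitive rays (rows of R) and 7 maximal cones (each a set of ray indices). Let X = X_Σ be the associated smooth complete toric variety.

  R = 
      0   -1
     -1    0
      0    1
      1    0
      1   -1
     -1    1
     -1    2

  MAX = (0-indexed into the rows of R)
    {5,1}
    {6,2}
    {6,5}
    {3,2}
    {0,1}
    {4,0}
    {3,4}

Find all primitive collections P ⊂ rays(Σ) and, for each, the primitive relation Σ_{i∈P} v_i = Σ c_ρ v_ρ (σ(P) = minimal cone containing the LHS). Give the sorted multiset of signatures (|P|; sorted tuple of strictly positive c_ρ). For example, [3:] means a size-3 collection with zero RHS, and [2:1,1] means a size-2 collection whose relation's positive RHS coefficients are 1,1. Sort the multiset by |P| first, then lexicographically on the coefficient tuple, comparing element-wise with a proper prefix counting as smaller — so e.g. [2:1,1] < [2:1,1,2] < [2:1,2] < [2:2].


14 collections generate NE(X_Σ); each relation:

  P={0,2}:  v_{0} + v_{2} = 0  →  sig = [2:]
  P={1,3}:  v_{1} + v_{3} = 0  →  sig = [2:]
  P={4,5}:  v_{4} + v_{5} = 0  →  sig = [2:]
  P={0,3}:  v_{0} + v_{3} = v_{4}  →  sig = [2:1]
  P={0,5}:  v_{0} + v_{5} = v_{1}  →  sig = [2:1]
  P={0,6}:  v_{0} + v_{6} = v_{5}  →  sig = [2:1]
  P={1,2}:  v_{1} + v_{2} = v_{5}  →  sig = [2:1]
  P={1,4}:  v_{1} + v_{4} = v_{0}  →  sig = [2:1]
  P={2,4}:  v_{2} + v_{4} = v_{3}  →  sig = [2:1]
  P={2,5}:  v_{2} + v_{5} = v_{6}  →  sig = [2:1]
  P={3,5}:  v_{3} + v_{5} = v_{2}  →  sig = [2:1]
  P={4,6}:  v_{4} + v_{6} = v_{2}  →  sig = [2:1]
  P={1,6}:  v_{1} + v_{6} = 2·v_{5}  →  sig = [2:2]
  P={3,6}:  v_{3} + v_{6} = 2·v_{2}  →  sig = [2:2]

so the primitive-relation signature multiset is
    |P|=2: 14 collections, coeffs (), (), (), (1), (1), (1), (1), (1), (1), (1), (1), (1), (2), (2)


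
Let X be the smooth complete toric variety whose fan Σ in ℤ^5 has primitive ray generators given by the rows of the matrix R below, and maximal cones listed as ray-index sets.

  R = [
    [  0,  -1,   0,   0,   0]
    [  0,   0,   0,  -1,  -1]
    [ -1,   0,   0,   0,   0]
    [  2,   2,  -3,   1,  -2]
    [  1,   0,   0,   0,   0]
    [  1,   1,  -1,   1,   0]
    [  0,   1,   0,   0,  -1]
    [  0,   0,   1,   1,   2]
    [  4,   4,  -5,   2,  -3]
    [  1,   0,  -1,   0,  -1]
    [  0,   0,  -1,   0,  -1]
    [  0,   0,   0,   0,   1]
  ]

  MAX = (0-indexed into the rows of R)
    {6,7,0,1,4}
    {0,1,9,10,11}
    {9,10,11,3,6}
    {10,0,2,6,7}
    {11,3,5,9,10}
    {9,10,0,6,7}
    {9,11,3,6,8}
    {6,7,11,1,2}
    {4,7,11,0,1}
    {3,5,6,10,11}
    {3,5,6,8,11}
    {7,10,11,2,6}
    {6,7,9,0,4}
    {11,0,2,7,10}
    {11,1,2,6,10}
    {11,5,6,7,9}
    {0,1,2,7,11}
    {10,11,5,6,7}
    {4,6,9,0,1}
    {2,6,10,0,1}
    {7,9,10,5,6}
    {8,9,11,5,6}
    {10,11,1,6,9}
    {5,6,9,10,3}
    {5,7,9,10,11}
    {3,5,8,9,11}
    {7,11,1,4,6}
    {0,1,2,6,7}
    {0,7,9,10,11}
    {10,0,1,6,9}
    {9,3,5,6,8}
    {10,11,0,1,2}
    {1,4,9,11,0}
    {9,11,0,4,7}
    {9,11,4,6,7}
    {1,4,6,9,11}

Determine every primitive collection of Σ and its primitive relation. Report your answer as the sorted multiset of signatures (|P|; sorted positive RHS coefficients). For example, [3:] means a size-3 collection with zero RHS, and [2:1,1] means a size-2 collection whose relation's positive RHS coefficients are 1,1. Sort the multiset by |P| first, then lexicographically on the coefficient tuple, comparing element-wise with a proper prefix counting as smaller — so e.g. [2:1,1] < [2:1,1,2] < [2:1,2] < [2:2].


Δ(Σ) — 12 vertices, 24 min non-faces:

  P = {2,4}:  v_{2} + v_{4} = 0  ⇒ sig = [2:]
  P = {2,9}:  v_{2} + v_{9} = v_{10}  ⇒ sig = [2:1]
  P = {4,10}:  v_{4} + v_{10} = v_{9}  ⇒ sig = [2:1]
  P = {0,3}:  v_{0} + v_{3} = v_{5} + v_{9} + v_{10}  ⇒ sig = [2:1,1,1]
  P = {0,5}:  v_{0} + v_{5} = v_{7} + v_{9} + v_{10}  ⇒ sig = [2:1,1,1]
  P = {0,8}:  v_{0} + v_{8} = v_{3} + v_{5} + v_{9}  ⇒ sig = [2:1,1,1]
  P = {1,5}:  v_{1} + v_{5} = v_{6} + v_{9} + v_{11}  ⇒ sig = [2:1,1,1]
  P = {2,8}:  v_{2} + v_{8} = v_{3} + v_{5} + v_{6} + v_{10} + v_{11}  ⇒ sig = [2:1,1,1,1,1]
  P = {2,3}:  v_{2} + v_{3} = v_{5} + v_{6} + 2·v_{10} + v_{11}  ⇒ sig = [2:1,1,1,2]
  P = {2,5}:  v_{2} + v_{5} = v_{6} + v_{7} + 2·v_{10} + v_{11}  ⇒ sig = [2:1,1,1,2]
  P = {3,4}:  v_{3} + v_{4} = v_{5} + v_{6} + 2·v_{9} + v_{11}  ⇒ sig = [2:1,1,1,2]
  P = {4,5}:  v_{4} + v_{5} = v_{6} + v_{7} + 2·v_{9} + v_{11}  ⇒ sig = [2:1,1,1,2]
  P = {7,8}:  v_{7} + v_{8} = 3·v_{5} + v_{6} + v_{9} + v_{11}  ⇒ sig = [2:1,1,1,3]
  P = {1,3}:  v_{1} + v_{3} = 2·v_{6} + 2·v_{9} + v_{10} + 2·v_{11}  ⇒ sig = [2:1,2,2,2]
  P = {1,8}:  v_{1} + v_{8} = v_{3} + 2·v_{6} + 2·v_{9} + 2·v_{11}  ⇒ sig = [2:1,2,2,2]
  P = {3,7}:  v_{3} + v_{7} = 2·v_{5}  ⇒ sig = [2:2]
  P = {8,10}:  v_{8} + v_{10} = 2·v_{3}  ⇒ sig = [2:2]
  P = {4,8}:  v_{4} + v_{8} = 2·v_{5} + 2·v_{6} + 3·v_{9} + 2·v_{11}  ⇒ sig = [2:2,2,2,3]
  P = {0,6,11}:  v_{0} + v_{6} + v_{11} = 0  ⇒ sig = [3:]
  P = {1,7,10}:  v_{1} + v_{7} + v_{10} = 0  ⇒ sig = [3:]
  P = {1,7,9}:  v_{1} + v_{7} + v_{9} = v_{4}  ⇒ sig = [3:1]
  P = {3,5,6,9,11}:  v_{3} + v_{5} + v_{6} + v_{9} + v_{11} = v_{8}  ⇒ sig = [5:1]
  P = {5,6,9,10,11}:  v_{5} + v_{6} + v_{9} + v_{10} + v_{11} = v_{3}  ⇒ sig = [5:1]
  P = {6,7,9,10,11}:  v_{6} + v_{7} + v_{9} + v_{10} + v_{11} = v_{5}  ⇒ sig = [5:1]

Signatures (|P|; sorted positive RHS coefficients), sorted:
{ [2:],  [2:1] ×2,  [2:1,1,1] ×4,  [2:1,1,1,1,1],  [2:1,1,1,2] ×4,  [2:1,1,1,3],  [2:1,2,2,2] ×2,  [2:2] ×2,  [2:2,2,2,3],  [3:] ×2,  [3:1],  [5:1] ×3 }


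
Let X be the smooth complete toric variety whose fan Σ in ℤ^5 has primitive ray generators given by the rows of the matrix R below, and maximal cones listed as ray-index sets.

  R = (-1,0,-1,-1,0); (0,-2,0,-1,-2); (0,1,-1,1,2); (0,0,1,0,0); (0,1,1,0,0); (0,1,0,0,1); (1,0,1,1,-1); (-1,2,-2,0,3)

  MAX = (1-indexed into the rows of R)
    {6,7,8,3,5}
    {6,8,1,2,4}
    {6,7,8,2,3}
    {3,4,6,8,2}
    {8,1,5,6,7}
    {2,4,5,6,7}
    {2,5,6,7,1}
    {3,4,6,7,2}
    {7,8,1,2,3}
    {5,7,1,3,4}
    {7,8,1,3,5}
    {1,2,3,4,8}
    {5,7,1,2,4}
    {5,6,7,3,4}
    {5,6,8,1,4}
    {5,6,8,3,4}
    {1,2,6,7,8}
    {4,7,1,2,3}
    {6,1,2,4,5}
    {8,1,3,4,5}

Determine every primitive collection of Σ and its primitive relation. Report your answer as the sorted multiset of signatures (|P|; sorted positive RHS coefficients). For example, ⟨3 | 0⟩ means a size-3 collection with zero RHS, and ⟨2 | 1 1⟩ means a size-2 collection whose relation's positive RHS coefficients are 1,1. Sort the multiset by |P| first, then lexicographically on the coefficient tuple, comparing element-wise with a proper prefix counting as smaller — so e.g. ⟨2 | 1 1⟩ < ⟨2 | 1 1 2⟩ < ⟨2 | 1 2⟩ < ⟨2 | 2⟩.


|primitive collections| = 5. Relations:

  {2,3,5}:  v_{2} + v_{3} + v_{5} = 0 ; sig = ⟨3 | 0⟩
  {1,3,6}:  v_{1} + v_{3} + v_{6} = v_{8} ; sig = ⟨3 | 1⟩
  {2,5,8}:  v_{2} + v_{5} + v_{8} = v_{1} + v_{6} ; sig = ⟨3 | 1 1⟩
  {4,7,8}:  v_{4} + v_{7} + v_{8} = v_{3} + v_{5} ; sig = ⟨3 | 1 1⟩
  {1,4,6,7}:  v_{1} + v_{4} + v_{6} + v_{7} = v_{5} ; sig = ⟨4 | 1⟩

Hence PRS(X_Σ) =
{ ⟨3 | 0⟩,  ⟨3 | 1⟩,  ⟨3 | 1 1⟩ ×2,  ⟨4 | 1⟩ }


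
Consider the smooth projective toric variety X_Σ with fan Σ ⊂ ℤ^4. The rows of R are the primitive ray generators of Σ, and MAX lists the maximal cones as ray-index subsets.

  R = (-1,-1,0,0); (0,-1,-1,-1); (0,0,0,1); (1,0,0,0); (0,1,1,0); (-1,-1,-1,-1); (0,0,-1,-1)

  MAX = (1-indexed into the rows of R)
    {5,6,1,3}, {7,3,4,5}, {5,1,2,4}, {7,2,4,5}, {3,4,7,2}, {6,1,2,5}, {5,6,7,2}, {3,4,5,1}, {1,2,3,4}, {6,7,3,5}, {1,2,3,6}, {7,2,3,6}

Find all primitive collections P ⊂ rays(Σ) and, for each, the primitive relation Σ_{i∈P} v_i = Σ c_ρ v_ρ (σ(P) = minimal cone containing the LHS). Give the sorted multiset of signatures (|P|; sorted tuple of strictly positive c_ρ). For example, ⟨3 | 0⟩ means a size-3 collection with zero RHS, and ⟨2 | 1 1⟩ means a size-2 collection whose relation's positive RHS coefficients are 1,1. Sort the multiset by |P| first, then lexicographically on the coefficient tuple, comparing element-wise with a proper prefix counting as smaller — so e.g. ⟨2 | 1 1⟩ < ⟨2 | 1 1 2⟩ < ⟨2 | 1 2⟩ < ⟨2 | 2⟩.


|primitive collections| = 3. Relations:

  {1,7}:  v_{1} + v_{7} = v_{6}  ⟹  sig = ⟨2 | 1⟩
  {4,6}:  v_{4} + v_{6} = v_{2}  ⟹  sig = ⟨2 | 1⟩
  {2,3,5}:  v_{2} + v_{3} + v_{5} = 0  ⟹  sig = ⟨3 | 0⟩

Signatures (|P|; sorted positive RHS coefficients), sorted:
[⟨2 | 1⟩, ⟨2 | 1⟩, ⟨3 | 0⟩]


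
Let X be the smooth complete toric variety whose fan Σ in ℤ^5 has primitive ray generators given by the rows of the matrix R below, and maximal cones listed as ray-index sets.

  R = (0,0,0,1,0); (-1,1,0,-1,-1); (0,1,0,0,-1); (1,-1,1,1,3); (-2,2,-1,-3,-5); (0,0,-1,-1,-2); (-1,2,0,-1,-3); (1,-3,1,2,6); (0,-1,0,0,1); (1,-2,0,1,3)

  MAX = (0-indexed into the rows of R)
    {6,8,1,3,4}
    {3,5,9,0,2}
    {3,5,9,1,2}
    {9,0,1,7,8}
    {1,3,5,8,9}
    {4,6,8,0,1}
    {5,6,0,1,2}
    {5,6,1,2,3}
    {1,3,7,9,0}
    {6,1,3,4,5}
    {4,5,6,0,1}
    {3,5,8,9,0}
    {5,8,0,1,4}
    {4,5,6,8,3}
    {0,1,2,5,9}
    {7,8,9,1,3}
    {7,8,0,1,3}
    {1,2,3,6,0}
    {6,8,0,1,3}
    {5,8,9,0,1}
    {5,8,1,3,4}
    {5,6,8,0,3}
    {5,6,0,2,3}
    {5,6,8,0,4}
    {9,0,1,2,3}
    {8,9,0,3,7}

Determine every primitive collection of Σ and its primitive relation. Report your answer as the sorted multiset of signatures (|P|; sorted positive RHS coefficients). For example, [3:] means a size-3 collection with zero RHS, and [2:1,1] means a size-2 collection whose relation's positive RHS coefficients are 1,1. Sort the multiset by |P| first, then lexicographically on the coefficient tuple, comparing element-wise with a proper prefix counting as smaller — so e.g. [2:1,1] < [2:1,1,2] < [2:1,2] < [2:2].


Primitive collections (12):

  P = {2,8}:  v_{2} + v_{8} = 0  →  sig = [2:]
  P = {6,9}:  v_{6} + v_{9} = 0  →  sig = [2:]
  P = {5,7}:  v_{5} + v_{7} = v_{8} + v_{9}  →  sig = [2:1,1]
  P = {2,4}:  v_{2} + v_{4} = v_{1} + v_{5} + v_{6}  →  sig = [2:1,1,1]
  P = {4,9}:  v_{4} + v_{9} = v_{1} + v_{5} + v_{8}  →  sig = [2:1,1,1]
  P = {2,7}:  v_{2} + v_{7} = v_{0} + v_{1} + v_{3} + v_{9}  →  sig = [2:1,1,1,1]
  P = {6,7}:  v_{6} + v_{7} = v_{0} + v_{1} + v_{3} + v_{8}  →  sig = [2:1,1,1,1]
  P = {4,7}:  v_{4} + v_{7} = v_{1} + 2·v_{8}  →  sig = [2:1,2]
  P = {0,3,4}:  v_{0} + v_{3} + v_{4} = v_{6} + v_{8}  →  sig = [3:1,1]
  P = {0,1,3,5}:  v_{0} + v_{1} + v_{3} + v_{5} = 0  →  sig = [4:]
  P = {1,5,6,8}:  v_{1} + v_{5} + v_{6} + v_{8} = v_{4}  →  sig = [4:1]
  P = {0,1,3,8,9}:  v_{0} + v_{1} + v_{3} + v_{8} + v_{9} = v_{7}  →  sig = [5:1]

Sorted signature multiset PRS(X):
    |P|=2: 8 collections, coeffs (), (), (1,1), (1,1,1), (1,1,1), (1,1,1,1), (1,1,1,1), (1,2)
    |P|=3: 1 collection, coeffs (1,1)
    |P|=4: 2 collections, coeffs (), (1)
    |P|=5: 1 collection, coeffs (1)


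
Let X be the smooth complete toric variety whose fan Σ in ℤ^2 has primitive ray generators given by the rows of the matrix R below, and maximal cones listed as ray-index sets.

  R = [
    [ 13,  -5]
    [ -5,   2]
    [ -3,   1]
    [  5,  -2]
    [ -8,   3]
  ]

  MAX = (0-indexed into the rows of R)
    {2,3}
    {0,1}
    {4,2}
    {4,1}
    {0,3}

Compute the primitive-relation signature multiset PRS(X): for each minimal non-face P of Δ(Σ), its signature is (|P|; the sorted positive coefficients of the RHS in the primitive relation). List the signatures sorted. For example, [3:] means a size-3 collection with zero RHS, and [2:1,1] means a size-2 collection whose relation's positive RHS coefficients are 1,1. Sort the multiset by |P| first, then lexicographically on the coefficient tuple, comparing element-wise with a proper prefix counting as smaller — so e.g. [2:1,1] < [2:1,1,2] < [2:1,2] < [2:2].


Σ has 5 primitive collections:

  • {1,3}:  v_{1} + v_{3} = 0 — sig = [2:]
  • {0,4}:  v_{0} + v_{4} = v_{3} — sig = [2:1]
  • {1,2}:  v_{1} + v_{2} = v_{4} — sig = [2:1]
  • {3,4}:  v_{3} + v_{4} = v_{2} — sig = [2:1]
  • {0,2}:  v_{0} + v_{2} = 2·v_{3} — sig = [2:2]

Sorted signature multiset PRS(X):
[[2:], [2:1], [2:1], [2:1], [2:2]]


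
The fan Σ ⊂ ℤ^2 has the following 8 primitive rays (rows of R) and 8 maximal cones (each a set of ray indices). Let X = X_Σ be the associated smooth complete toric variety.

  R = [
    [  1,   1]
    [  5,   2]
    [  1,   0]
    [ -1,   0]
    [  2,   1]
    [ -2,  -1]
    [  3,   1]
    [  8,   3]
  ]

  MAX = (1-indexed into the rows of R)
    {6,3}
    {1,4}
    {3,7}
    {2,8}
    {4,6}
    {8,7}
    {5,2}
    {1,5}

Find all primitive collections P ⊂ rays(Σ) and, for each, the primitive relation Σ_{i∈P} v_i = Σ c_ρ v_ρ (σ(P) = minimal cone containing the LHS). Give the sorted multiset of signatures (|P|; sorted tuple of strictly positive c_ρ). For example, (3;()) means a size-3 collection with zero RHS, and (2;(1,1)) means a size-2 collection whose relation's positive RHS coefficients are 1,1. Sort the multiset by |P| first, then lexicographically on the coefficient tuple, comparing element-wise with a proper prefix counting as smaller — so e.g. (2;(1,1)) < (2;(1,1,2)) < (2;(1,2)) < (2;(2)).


|primitive collections| = 20. Relations:

  P = {3,4}:  v_{3} + v_{4} = 0  ⇒ sig = (2;())
  P = {5,6}:  v_{5} + v_{6} = 0  ⇒ sig = (2;())
  P = {1,3}:  v_{1} + v_{3} = v_{5}  ⇒ sig = (2;(1))
  P = {1,6}:  v_{1} + v_{6} = v_{4}  ⇒ sig = (2;(1))
  P = {2,6}:  v_{2} + v_{6} = v_{7}  ⇒ sig = (2;(1))
  P = {2,7}:  v_{2} + v_{7} = v_{8}  ⇒ sig = (2;(1))
  P = {3,5}:  v_{3} + v_{5} = v_{7}  ⇒ sig = (2;(1))
  P = {4,5}:  v_{4} + v_{5} = v_{1}  ⇒ sig = (2;(1))
  P = {4,7}:  v_{4} + v_{7} = v_{5}  ⇒ sig = (2;(1))
  P = {5,7}:  v_{5} + v_{7} = v_{2}  ⇒ sig = (2;(1))
  P = {6,7}:  v_{6} + v_{7} = v_{3}  ⇒ sig = (2;(1))
  P = {4,8}:  v_{4} + v_{8} = v_{2} + v_{5}  ⇒ sig = (2;(1,1))
  P = {1,8}:  v_{1} + v_{8} = v_{2} + 2·v_{5}  ⇒ sig = (2;(1,2))
  P = {1,7}:  v_{1} + v_{7} = 2·v_{5}  ⇒ sig = (2;(2))
  P = {2,3}:  v_{2} + v_{3} = 2·v_{7}  ⇒ sig = (2;(2))
  P = {2,4}:  v_{2} + v_{4} = 2·v_{5}  ⇒ sig = (2;(2))
  P = {5,8}:  v_{5} + v_{8} = 2·v_{2}  ⇒ sig = (2;(2))
  P = {6,8}:  v_{6} + v_{8} = 2·v_{7}  ⇒ sig = (2;(2))
  P = {1,2}:  v_{1} + v_{2} = 3·v_{5}  ⇒ sig = (2;(3))
  P = {3,8}:  v_{3} + v_{8} = 3·v_{7}  ⇒ sig = (2;(3))

so the primitive-relation signature multiset is
    |P|=2: 20 collections, coeffs (), (), (1), (1), (1), (1), (1), (1), (1), (1), (1), (1,1), (1,2), (2), (2), (2), (2), (2), (3), (3)


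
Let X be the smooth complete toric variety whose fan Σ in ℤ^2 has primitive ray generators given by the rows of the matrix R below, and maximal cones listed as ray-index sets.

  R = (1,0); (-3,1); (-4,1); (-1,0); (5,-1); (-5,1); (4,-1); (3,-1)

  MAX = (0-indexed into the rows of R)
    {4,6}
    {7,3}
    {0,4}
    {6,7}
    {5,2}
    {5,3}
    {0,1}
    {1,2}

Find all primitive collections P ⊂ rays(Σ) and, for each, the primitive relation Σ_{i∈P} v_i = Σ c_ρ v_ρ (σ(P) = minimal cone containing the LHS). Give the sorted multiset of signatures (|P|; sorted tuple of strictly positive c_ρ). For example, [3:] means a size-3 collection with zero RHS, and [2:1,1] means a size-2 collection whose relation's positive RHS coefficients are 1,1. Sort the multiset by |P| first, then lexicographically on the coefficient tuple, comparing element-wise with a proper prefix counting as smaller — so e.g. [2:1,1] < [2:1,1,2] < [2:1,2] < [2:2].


20 collections generate NE(X_Σ); each relation:

  {0,3}:  v_{0} + v_{3} = 0  so sig = [2:]
  {1,7}:  v_{1} + v_{7} = 0  so sig = [2:]
  {2,6}:  v_{2} + v_{6} = 0  so sig = [2:]
  {4,5}:  v_{4} + v_{5} = 0  so sig = [2:]
  {0,2}:  v_{0} + v_{2} = v_{1}  so sig = [2:1]
  {0,5}:  v_{0} + v_{5} = v_{2}  so sig = [2:1]
  {0,6}:  v_{0} + v_{6} = v_{4}  so sig = [2:1]
  {0,7}:  v_{0} + v_{7} = v_{6}  so sig = [2:1]
  {1,3}:  v_{1} + v_{3} = v_{2}  so sig = [2:1]
  {1,6}:  v_{1} + v_{6} = v_{0}  so sig = [2:1]
  {2,3}:  v_{2} + v_{3} = v_{5}  so sig = [2:1]
  {2,4}:  v_{2} + v_{4} = v_{0}  so sig = [2:1]
  {2,7}:  v_{2} + v_{7} = v_{3}  so sig = [2:1]
  {3,4}:  v_{3} + v_{4} = v_{6}  so sig = [2:1]
  {3,6}:  v_{3} + v_{6} = v_{7}  so sig = [2:1]
  {5,6}:  v_{5} + v_{6} = v_{3}  so sig = [2:1]
  {1,4}:  v_{1} + v_{4} = 2·v_{0}  so sig = [2:2]
  {1,5}:  v_{1} + v_{5} = 2·v_{2}  so sig = [2:2]
  {4,7}:  v_{4} + v_{7} = 2·v_{6}  so sig = [2:2]
  {5,7}:  v_{5} + v_{7} = 2·v_{3}  so sig = [2:2]

so the primitive-relation signature multiset is
{ [2:] ×4,  [2:1] ×12,  [2:2] ×4 }


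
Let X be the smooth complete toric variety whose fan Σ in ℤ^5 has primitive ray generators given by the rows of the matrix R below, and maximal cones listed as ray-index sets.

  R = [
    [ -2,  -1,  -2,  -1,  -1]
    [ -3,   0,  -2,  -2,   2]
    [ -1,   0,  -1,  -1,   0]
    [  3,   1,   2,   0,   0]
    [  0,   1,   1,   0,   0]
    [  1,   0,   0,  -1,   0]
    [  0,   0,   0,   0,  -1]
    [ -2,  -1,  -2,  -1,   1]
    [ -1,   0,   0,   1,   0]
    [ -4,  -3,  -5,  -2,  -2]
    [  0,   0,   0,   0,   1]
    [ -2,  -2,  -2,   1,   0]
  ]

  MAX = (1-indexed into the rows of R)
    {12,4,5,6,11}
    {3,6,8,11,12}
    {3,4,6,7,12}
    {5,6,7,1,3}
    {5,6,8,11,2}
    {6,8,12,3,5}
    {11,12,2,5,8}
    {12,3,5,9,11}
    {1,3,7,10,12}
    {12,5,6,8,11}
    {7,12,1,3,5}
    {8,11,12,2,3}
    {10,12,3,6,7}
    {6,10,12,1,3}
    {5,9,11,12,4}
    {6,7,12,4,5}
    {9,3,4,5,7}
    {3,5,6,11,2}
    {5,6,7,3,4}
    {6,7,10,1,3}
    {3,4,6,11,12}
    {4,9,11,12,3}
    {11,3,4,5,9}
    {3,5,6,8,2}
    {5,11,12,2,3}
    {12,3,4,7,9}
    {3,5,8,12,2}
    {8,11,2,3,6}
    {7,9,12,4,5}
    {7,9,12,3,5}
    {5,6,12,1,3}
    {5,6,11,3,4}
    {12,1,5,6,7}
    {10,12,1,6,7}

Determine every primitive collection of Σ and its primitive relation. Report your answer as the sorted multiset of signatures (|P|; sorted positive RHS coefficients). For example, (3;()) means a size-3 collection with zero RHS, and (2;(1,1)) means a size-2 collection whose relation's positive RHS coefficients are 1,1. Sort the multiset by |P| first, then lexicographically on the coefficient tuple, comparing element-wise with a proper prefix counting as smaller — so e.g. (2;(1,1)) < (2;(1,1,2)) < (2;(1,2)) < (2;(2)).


Δ(Σ) — 12 vertices, 25 min non-faces:

  {6,9}:  v_{6} + v_{9} = 0 ; sig = (2;())
  {7,11}:  v_{7} + v_{11} = 0 ; sig = (2;())
  {1,4}:  v_{1} + v_{4} = v_{6} + v_{7} ; sig = (2;(1,1))
  {4,8}:  v_{4} + v_{8} = v_{6} + v_{11} ; sig = (2;(1,1))
  {2,7}:  v_{2} + v_{7} = v_{3} + v_{5} + v_{8} ; sig = (2;(1,1,1))
  {1,9}:  v_{1} + v_{9} = v_{3} + v_{5} + v_{7} + v_{12} ; sig = (2;(1,1,1,1))
  {1,11}:  v_{1} + v_{11} = v_{3} + v_{5} + v_{6} + v_{12} ; sig = (2;(1,1,1,1))
  {7,8}:  v_{7} + v_{8} = v_{3} + v_{5} + v_{6} + v_{12} ; sig = (2;(1,1,1,1))
  {8,9}:  v_{8} + v_{9} = v_{3} + v_{5} + v_{11} + v_{12} ; sig = (2;(1,1,1,1))
  {9,10}:  v_{9} + v_{10} = v_{1} + v_{3} + v_{7} + v_{12} ; sig = (2;(1,1,1,1))
  {10,11}:  v_{10} + v_{11} = v_{1} + v_{3} + v_{6} + v_{12} ; sig = (2;(1,1,1,1))
  {2,4}:  v_{2} + v_{4} = v_{3} + v_{5} + v_{6} + 2·v_{11} ; sig = (2;(1,1,1,2))
  {1,2}:  v_{1} + v_{2} = 2·v_{3} + 2·v_{5} + v_{6} + v_{8} + v_{12} ; sig = (2;(1,1,1,2,2))
  {4,10}:  v_{4} + v_{10} = v_{3} + 2·v_{6} + 2·v_{7} + v_{12} ; sig = (2;(1,1,2,2))
  {8,10}:  v_{8} + v_{10} = v_{1} + 2·v_{3} + v_{5} + 2·v_{6} + 2·v_{12} ; sig = (2;(1,1,2,2,2))
  {2,9}:  v_{2} + v_{9} = 2·v_{3} + 2·v_{5} + 2·v_{11} + v_{12} ; sig = (2;(1,2,2,2))
  {5,10}:  v_{5} + v_{10} = 2·v_{1} ; sig = (2;(2))
  {1,8}:  v_{1} + v_{8} = 2·v_{3} + 2·v_{5} + 2·v_{6} + 2·v_{12} ; sig = (2;(2,2,2,2))
  {2,10}:  v_{2} + v_{10} = 4·v_{3} + 3·v_{5} + 3·v_{6} + 3·v_{12} ; sig = (2;(3,3,3,4))
  {2,6,12}:  v_{2} + v_{6} + v_{12} = 2·v_{8} ; sig = (3;(2))
  {3,4,5,12}:  v_{3} + v_{4} + v_{5} + v_{12} = 0 ; sig = (4;())
  {3,5,8,11}:  v_{3} + v_{5} + v_{8} + v_{11} = v_{2} ; sig = (4;(1))
  {1,3,6,7,12}:  v_{1} + v_{3} + v_{6} + v_{7} + v_{12} = v_{10} ; sig = (5;(1))
  {3,5,6,7,12}:  v_{3} + v_{5} + v_{6} + v_{7} + v_{12} = v_{1} ; sig = (5;(1))
  {3,5,6,11,12}:  v_{3} + v_{5} + v_{6} + v_{11} + v_{12} = v_{8} ; sig = (5;(1))

Sorted signature multiset PRS(X):
    (2;())
    (2;())
    (2;(1,1))
    (2;(1,1))
    (2;(1,1,1))
    (2;(1,1,1,1))
    (2;(1,1,1,1))
    (2;(1,1,1,1))
    (2;(1,1,1,1))
    (2;(1,1,1,1))
    (2;(1,1,1,1))
    (2;(1,1,1,2))
    (2;(1,1,1,2,2))
    (2;(1,1,2,2))
    (2;(1,1,2,2,2))
    (2;(1,2,2,2))
    (2;(2))
    (2;(2,2,2,2))
    (2;(3,3,3,4))
    (3;(2))
    (4;())
    (4;(1))
    (5;(1))
    (5;(1))
    (5;(1))


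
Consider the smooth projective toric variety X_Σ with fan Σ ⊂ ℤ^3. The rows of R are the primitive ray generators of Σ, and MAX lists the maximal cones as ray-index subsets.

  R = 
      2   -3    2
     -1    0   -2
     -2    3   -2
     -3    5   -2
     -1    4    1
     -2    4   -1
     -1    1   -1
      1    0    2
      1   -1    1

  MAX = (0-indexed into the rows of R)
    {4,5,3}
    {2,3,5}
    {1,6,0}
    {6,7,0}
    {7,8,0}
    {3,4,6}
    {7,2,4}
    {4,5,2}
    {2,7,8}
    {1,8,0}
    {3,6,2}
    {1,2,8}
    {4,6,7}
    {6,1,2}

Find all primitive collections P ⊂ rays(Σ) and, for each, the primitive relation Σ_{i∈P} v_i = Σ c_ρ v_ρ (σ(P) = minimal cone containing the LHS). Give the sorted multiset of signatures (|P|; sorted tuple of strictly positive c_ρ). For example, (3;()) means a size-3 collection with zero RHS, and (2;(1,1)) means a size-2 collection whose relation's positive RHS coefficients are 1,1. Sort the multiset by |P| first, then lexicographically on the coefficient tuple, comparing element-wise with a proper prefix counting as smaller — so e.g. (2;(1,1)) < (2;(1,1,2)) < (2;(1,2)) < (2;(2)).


Δ(Σ) — 9 vertices, 18 min non-faces:

  P = {0,2}:  v_{0} + v_{2} = 0 — sig = (2;())
  P = {1,7}:  v_{1} + v_{7} = 0 — sig = (2;())
  P = {6,8}:  v_{6} + v_{8} = 0 — sig = (2;())
  P = {1,4}:  v_{1} + v_{4} = v_{5} — sig = (2;(1))
  P = {3,8}:  v_{3} + v_{8} = v_{5} — sig = (2;(1))
  P = {5,6}:  v_{5} + v_{6} = v_{3} — sig = (2;(1))
  P = {5,7}:  v_{5} + v_{7} = v_{4} — sig = (2;(1))
  P = {0,5}:  v_{0} + v_{5} = v_{6} + v_{7} — sig = (2;(1,1))
  P = {1,5}:  v_{1} + v_{5} = v_{2} + v_{6} — sig = (2;(1,1))
  P = {3,7}:  v_{3} + v_{7} = v_{4} + v_{6} — sig = (2;(1,1))
  P = {5,8}:  v_{5} + v_{8} = v_{2} + v_{7} — sig = (2;(1,1))
  P = {0,3}:  v_{0} + v_{3} = 2·v_{6} + v_{7} — sig = (2;(1,2))
  P = {0,4}:  v_{0} + v_{4} = v_{6} + 2·v_{7} — sig = (2;(1,2))
  P = {1,3}:  v_{1} + v_{3} = v_{2} + 2·v_{6} — sig = (2;(1,2))
  P = {4,8}:  v_{4} + v_{8} = v_{2} + 2·v_{7} — sig = (2;(1,2))
  P = {2,6,7}:  v_{2} + v_{6} + v_{7} = v_{5} — sig = (3;(1))
  P = {2,4,6}:  v_{2} + v_{4} + v_{6} = 2·v_{5} — sig = (3;(2))
  P = {2,3,4}:  v_{2} + v_{3} + v_{4} = 3·v_{5} — sig = (3;(3))

so the primitive-relation signature multiset is
    |P|=2: 15 collections, coeffs (), (), (), (1), (1), (1), (1), (1,1), (1,1), (1,1), (1,1), (1,2), (1,2), (1,2), (1,2)
    |P|=3: 3 collections, coeffs (1), (2), (3)


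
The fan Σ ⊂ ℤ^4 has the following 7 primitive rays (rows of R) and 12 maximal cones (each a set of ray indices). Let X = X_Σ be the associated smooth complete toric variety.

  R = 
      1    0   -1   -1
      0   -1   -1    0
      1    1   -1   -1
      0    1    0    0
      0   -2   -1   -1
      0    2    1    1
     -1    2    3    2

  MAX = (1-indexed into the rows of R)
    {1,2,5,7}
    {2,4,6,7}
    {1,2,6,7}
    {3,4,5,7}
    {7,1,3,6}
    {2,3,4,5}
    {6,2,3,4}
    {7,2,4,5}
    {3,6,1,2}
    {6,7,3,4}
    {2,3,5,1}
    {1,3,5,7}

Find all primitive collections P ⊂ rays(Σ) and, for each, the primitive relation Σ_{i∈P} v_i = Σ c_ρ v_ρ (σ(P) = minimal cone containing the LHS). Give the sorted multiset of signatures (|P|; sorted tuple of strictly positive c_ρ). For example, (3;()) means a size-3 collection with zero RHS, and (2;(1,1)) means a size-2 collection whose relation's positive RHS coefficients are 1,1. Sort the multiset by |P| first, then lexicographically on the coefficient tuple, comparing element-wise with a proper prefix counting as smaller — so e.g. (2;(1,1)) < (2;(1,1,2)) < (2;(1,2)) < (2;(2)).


Minimal non-faces — 3 found among 7 rays, 12 max cones:

  {5,6}:  v_{5} + v_{6} = 0  ⟹  sig = (2;())
  {1,4}:  v_{1} + v_{4} = v_{3}  ⟹  sig = (2;(1))
  {2,3,7}:  v_{2} + v_{3} + v_{7} = v_{6}  ⟹  sig = (3;(1))

Sorted signature multiset PRS(X):
{ (2;()),  (2;(1)),  (3;(1)) }


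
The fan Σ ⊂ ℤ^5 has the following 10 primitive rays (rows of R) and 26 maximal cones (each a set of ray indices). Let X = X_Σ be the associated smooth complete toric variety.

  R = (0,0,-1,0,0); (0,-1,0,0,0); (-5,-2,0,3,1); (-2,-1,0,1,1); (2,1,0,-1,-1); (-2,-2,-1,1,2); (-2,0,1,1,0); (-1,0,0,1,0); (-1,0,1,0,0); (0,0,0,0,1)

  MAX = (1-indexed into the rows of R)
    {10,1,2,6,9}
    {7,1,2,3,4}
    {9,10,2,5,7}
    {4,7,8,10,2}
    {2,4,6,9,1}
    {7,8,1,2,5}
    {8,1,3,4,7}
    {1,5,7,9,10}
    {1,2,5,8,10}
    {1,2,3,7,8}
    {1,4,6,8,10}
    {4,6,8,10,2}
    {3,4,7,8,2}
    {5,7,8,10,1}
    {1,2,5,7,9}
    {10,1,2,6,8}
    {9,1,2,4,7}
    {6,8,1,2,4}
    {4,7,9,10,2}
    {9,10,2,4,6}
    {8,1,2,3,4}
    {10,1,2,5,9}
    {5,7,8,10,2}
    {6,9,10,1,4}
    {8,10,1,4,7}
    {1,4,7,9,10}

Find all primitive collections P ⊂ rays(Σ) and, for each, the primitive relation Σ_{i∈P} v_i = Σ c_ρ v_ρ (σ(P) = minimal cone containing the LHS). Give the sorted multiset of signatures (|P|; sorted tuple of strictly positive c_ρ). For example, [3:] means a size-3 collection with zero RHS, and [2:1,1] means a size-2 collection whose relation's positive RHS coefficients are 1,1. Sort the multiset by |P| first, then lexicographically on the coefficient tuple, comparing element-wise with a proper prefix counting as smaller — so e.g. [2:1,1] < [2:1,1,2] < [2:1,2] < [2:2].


Primitive collections (11):

  P = {4,5}:  v_{4} + v_{5} = 0  →  sig = [2:]
  P = {8,9}:  v_{8} + v_{9} = v_{7}  →  sig = [2:1]
  P = {5,6}:  v_{5} + v_{6} = v_{1} + v_{2} + v_{10}  →  sig = [2:1,1,1]
  P = {3,5}:  v_{3} + v_{5} = v_{1} + v_{2} + v_{7} + v_{8}  →  sig = [2:1,1,1,1]
  P = {3,9}:  v_{3} + v_{9} = v_{1} + v_{2} + v_{4} + 2·v_{7}  →  sig = [2:1,1,1,2]
  P = {3,6}:  v_{3} + v_{6} = v_{1} + v_{2} + 3·v_{4} + v_{8}  →  sig = [2:1,1,1,3]
  P = {3,10}:  v_{3} + v_{10} = 2·v_{4} + v_{8}  →  sig = [2:1,2]
  P = {6,7}:  v_{6} + v_{7} = 2·v_{4}  →  sig = [2:2]
  P = {1,2,4,10}:  v_{1} + v_{2} + v_{4} + v_{10} = v_{6}  →  sig = [4:1]
  P = {1,2,7,10}:  v_{1} + v_{2} + v_{7} + v_{10} = v_{4}  →  sig = [4:1]
  P = {1,2,4,7,8}:  v_{1} + v_{2} + v_{4} + v_{7} + v_{8} = v_{3}  →  sig = [5:1]

Hence PRS(X_Σ) =
{ [2:],  [2:1],  [2:1,1,1],  [2:1,1,1,1],  [2:1,1,1,2],  [2:1,1,1,3],  [2:1,2],  [2:2],  [4:1] ×2,  [5:1] }


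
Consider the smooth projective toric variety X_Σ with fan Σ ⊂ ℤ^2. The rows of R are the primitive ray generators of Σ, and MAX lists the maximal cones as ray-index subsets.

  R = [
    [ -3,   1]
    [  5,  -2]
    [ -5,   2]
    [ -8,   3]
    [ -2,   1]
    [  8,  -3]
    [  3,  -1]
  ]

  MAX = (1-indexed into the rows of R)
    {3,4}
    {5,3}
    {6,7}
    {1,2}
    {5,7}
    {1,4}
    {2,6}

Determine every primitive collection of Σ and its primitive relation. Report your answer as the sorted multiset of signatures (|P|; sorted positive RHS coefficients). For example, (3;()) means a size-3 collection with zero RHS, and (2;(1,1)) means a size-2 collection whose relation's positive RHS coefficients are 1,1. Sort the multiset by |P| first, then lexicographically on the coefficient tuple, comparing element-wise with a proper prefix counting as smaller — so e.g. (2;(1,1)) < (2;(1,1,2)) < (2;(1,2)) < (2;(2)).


The 14 primitive collections of Σ (r=7, n=2):

  P={1,7}:  v_{1} + v_{7} = 0 — sig = (2;())
  P={2,3}:  v_{2} + v_{3} = 0 — sig = (2;())
  P={4,6}:  v_{4} + v_{6} = 0 — sig = (2;())
  P={1,3}:  v_{1} + v_{3} = v_{4} — sig = (2;(1))
  P={1,5}:  v_{1} + v_{5} = v_{3} — sig = (2;(1))
  P={1,6}:  v_{1} + v_{6} = v_{2} — sig = (2;(1))
  P={2,4}:  v_{2} + v_{4} = v_{1} — sig = (2;(1))
  P={2,5}:  v_{2} + v_{5} = v_{7} — sig = (2;(1))
  P={2,7}:  v_{2} + v_{7} = v_{6} — sig = (2;(1))
  P={3,6}:  v_{3} + v_{6} = v_{7} — sig = (2;(1))
  P={3,7}:  v_{3} + v_{7} = v_{5} — sig = (2;(1))
  P={4,7}:  v_{4} + v_{7} = v_{3} — sig = (2;(1))
  P={4,5}:  v_{4} + v_{5} = 2·v_{3} — sig = (2;(2))
  P={5,6}:  v_{5} + v_{6} = 2·v_{7} — sig = (2;(2))

Sorted signature multiset PRS(X):
[(2;()), (2;()), (2;()), (2;(1)), (2;(1)), (2;(1)), (2;(1)), (2;(1)), (2;(1)), (2;(1)), (2;(1)), (2;(1)), (2;(2)), (2;(2))]


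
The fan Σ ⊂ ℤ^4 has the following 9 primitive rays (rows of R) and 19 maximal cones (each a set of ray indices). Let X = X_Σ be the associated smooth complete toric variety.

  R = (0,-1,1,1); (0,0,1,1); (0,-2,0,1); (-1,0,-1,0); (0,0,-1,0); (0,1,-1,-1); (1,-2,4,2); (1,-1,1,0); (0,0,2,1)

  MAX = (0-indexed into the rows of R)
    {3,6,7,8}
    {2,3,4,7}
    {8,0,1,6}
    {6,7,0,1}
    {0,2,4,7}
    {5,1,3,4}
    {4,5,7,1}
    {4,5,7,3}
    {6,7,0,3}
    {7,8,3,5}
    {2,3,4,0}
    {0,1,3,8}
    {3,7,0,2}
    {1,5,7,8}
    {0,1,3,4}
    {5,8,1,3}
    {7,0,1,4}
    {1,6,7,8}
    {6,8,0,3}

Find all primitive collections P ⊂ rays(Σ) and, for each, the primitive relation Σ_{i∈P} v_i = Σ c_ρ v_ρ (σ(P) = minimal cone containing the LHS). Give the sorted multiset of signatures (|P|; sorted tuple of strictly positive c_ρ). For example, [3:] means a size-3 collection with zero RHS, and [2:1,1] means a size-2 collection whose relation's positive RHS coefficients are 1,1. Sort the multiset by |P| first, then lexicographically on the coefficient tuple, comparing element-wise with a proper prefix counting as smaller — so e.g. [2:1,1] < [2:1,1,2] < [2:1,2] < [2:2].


Primitive collections (12):

  {0,5}:  v_{0} + v_{5} = 0  ⇒ sig = [2:]
  {4,8}:  v_{4} + v_{8} = v_{1}  ⇒ sig = [2:1]
  {5,6}:  v_{5} + v_{6} = v_{7} + v_{8}  ⇒ sig = [2:1,1]
  {2,5}:  v_{2} + v_{5} = v_{3} + v_{4} + v_{7}  ⇒ sig = [2:1,1,1]
  {4,6}:  v_{4} + v_{6} = v_{0} + v_{1} + v_{7}  ⇒ sig = [2:1,1,1]
  {1,2}:  v_{1} + v_{2} = 2·v_{0} + v_{4}  ⇒ sig = [2:1,2]
  {2,6}:  v_{2} + v_{6} = 3·v_{0} + v_{7}  ⇒ sig = [2:1,3]
  {2,8}:  v_{2} + v_{8} = 2·v_{0}  ⇒ sig = [2:2]
  {0,7,8}:  v_{0} + v_{7} + v_{8} = v_{6}  ⇒ sig = [3:1]
  {1,3,7}:  v_{1} + v_{3} + v_{7} = v_{0}  ⇒ sig = [3:1]
  {1,3,6}:  v_{1} + v_{3} + v_{6} = 2·v_{0} + v_{8}  ⇒ sig = [3:1,2]
  {0,3,4,7}:  v_{0} + v_{3} + v_{4} + v_{7} = v_{2}  ⇒ sig = [4:1]

so the primitive-relation signature multiset is
[[2:], [2:1], [2:1,1], [2:1,1,1], [2:1,1,1], [2:1,2], [2:1,3], [2:2], [3:1], [3:1], [3:1,2], [4:1]]


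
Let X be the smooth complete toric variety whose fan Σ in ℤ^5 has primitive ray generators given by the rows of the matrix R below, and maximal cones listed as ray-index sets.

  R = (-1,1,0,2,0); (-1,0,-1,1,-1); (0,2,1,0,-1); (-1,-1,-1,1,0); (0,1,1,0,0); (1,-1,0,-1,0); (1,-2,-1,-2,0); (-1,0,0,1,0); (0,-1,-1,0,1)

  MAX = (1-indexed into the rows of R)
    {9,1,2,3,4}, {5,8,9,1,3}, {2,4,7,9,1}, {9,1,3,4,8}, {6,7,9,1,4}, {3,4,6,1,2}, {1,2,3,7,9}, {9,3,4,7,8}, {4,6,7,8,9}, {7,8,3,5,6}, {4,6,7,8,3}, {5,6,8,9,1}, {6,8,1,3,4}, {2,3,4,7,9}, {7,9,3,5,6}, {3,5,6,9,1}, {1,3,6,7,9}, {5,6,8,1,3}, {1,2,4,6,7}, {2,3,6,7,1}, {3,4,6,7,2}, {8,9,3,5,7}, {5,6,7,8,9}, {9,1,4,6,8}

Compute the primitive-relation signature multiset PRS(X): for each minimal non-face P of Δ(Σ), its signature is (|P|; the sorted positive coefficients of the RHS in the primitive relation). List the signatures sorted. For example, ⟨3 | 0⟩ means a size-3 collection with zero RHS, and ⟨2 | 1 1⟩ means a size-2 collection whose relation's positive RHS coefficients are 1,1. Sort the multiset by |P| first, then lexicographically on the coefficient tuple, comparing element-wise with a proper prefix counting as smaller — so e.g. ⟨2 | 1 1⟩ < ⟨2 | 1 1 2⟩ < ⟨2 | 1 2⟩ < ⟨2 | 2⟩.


Primitive collections (9):

  P={4,5}:  v_{4} + v_{5} = v_{8}  so sig = ⟨2 | 1⟩
  P={2,5}:  v_{2} + v_{5} = v_{3} + v_{4}  so sig = ⟨2 | 1 1⟩
  P={2,8}:  v_{2} + v_{8} = v_{3} + 2·v_{4}  so sig = ⟨2 | 1 2⟩
  P={1,5,7}:  v_{1} + v_{5} + v_{7} = 0  so sig = ⟨3 | 0⟩
  P={1,7,8}:  v_{1} + v_{7} + v_{8} = v_{4}  so sig = ⟨3 | 1⟩
  P={2,6,9}:  v_{2} + v_{6} + v_{9} = 2·v_{1} + 2·v_{7}  so sig = ⟨3 | 2 2⟩
  P={3,6,8,9}:  v_{3} + v_{6} + v_{8} + v_{9} = 0  so sig = ⟨4 | 0⟩
  P={1,3,4,7}:  v_{1} + v_{3} + v_{4} + v_{7} = v_{2}  so sig = ⟨4 | 1⟩
  P={3,4,6,9}:  v_{3} + v_{4} + v_{6} + v_{9} = v_{1} + v_{7}  so sig = ⟨4 | 1 1⟩

so the primitive-relation signature multiset is
{ ⟨2 | 1⟩,  ⟨2 | 1 1⟩,  ⟨2 | 1 2⟩,  ⟨3 | 0⟩,  ⟨3 | 1⟩,  ⟨3 | 2 2⟩,  ⟨4 | 0⟩,  ⟨4 | 1⟩,  ⟨4 | 1 1⟩ }


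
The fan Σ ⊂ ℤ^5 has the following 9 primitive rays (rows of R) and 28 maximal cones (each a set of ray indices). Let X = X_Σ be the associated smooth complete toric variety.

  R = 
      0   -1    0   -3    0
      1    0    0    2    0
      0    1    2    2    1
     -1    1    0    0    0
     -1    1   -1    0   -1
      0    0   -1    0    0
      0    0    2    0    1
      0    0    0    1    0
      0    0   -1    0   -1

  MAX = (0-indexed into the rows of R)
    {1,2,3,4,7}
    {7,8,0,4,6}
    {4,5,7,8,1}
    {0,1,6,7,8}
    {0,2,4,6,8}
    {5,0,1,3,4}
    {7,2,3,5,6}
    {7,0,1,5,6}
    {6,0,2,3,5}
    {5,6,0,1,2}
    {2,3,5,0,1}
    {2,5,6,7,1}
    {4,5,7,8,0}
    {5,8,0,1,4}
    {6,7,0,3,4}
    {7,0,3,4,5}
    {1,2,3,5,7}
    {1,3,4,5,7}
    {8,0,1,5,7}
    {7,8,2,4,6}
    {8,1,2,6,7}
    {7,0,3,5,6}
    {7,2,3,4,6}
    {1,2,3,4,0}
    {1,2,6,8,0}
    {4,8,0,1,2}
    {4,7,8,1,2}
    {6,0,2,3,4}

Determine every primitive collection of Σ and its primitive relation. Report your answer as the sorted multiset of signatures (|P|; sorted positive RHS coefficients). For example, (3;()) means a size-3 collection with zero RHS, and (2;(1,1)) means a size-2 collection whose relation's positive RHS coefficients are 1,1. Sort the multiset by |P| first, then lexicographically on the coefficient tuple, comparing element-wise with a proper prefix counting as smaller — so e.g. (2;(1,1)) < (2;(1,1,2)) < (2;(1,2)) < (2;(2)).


|primitive collections| = 10. Relations:

  P={3,8}:  v_{3} + v_{8} = v_{4}  ⟹  sig = (2;(1))
  P={5,6,8}:  v_{5} + v_{6} + v_{8} = 0  ⟹  sig = (3;())
  P={0,2,7}:  v_{0} + v_{2} + v_{7} = v_{6}  ⟹  sig = (3;(1))
  P={1,3,6}:  v_{1} + v_{3} + v_{6} = v_{2}  ⟹  sig = (3;(1))
  P={4,5,6}:  v_{4} + v_{5} + v_{6} = v_{3}  ⟹  sig = (3;(1))
  P={1,4,6}:  v_{1} + v_{4} + v_{6} = v_{2} + v_{8}  ⟹  sig = (3;(1,1))
  P={2,5,8}:  v_{2} + v_{5} + v_{8} = v_{1} + v_{3}  ⟹  sig = (3;(1,1))
  P={2,4,5}:  v_{2} + v_{4} + v_{5} = v_{1} + 2·v_{3}  ⟹  sig = (3;(1,2))
  P={0,1,3,7}:  v_{0} + v_{1} + v_{3} + v_{7} = 0  ⟹  sig = (4;())
  P={0,1,4,7}:  v_{0} + v_{1} + v_{4} + v_{7} = v_{8}  ⟹  sig = (4;(1))

so the primitive-relation signature multiset is
    |P|=2: 1 collection, coeffs (1)
    |P|=3: 7 collections, coeffs (), (1), (1), (1), (1,1), (1,1), (1,2)
    |P|=4: 2 collections, coeffs (), (1)


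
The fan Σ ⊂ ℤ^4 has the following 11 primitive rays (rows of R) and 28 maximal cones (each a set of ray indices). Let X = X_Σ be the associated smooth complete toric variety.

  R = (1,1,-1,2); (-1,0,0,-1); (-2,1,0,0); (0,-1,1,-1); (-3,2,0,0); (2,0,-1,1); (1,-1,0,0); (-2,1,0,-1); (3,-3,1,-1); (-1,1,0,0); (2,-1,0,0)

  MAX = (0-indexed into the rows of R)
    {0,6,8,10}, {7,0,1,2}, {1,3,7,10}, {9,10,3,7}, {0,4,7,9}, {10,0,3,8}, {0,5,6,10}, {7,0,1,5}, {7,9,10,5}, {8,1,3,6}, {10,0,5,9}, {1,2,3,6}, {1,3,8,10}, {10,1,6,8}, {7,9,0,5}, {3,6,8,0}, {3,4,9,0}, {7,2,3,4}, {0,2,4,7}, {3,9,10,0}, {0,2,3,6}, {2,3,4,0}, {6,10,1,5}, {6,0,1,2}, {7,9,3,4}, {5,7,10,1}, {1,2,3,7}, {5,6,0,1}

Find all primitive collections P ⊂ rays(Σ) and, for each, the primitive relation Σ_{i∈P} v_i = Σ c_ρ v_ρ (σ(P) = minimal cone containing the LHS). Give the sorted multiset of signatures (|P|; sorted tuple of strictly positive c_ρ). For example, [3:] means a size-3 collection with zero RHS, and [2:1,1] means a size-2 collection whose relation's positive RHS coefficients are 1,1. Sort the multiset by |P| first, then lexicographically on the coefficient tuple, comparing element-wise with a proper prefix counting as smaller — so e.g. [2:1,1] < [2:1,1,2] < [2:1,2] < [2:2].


22 minimal non-faces of Δ(Σ) (on 11 rays):

  {2,10}:  v_{2} + v_{10} = 0  so sig = [2:]
  {6,9}:  v_{6} + v_{9} = 0  so sig = [2:]
  {1,9}:  v_{1} + v_{9} = v_{7}  so sig = [2:1]
  {2,9}:  v_{2} + v_{9} = v_{4}  so sig = [2:1]
  {3,5}:  v_{3} + v_{5} = v_{10}  so sig = [2:1]
  {4,6}:  v_{4} + v_{6} = v_{2}  so sig = [2:1]
  {4,8}:  v_{4} + v_{8} = v_{3}  so sig = [2:1]
  {4,10}:  v_{4} + v_{10} = v_{9}  so sig = [2:1]
  {6,7}:  v_{6} + v_{7} = v_{1}  so sig = [2:1]
  {1,4}:  v_{1} + v_{4} = v_{2} + v_{7}  so sig = [2:1,1]
  {2,5}:  v_{2} + v_{5} = v_{0} + v_{1}  so sig = [2:1,1]
  {2,8}:  v_{2} + v_{8} = v_{3} + v_{6}  so sig = [2:1,1]
  {4,5}:  v_{4} + v_{5} = v_{0} + v_{7}  so sig = [2:1,1]
  {8,9}:  v_{8} + v_{9} = v_{3} + v_{10}  so sig = [2:1,1]
  {7,8}:  v_{7} + v_{8} = v_{1} + v_{3} + v_{10}  so sig = [2:1,1,1]
  {5,8}:  v_{5} + v_{8} = v_{6} + 2·v_{10}  so sig = [2:1,2]
  {0,1,3}:  v_{0} + v_{1} + v_{3} = 0  so sig = [3:]
  {0,1,10}:  v_{0} + v_{1} + v_{10} = v_{5}  so sig = [3:1]
  {0,3,7}:  v_{0} + v_{3} + v_{7} = v_{9}  so sig = [3:1]
  {3,6,10}:  v_{3} + v_{6} + v_{10} = v_{8}  so sig = [3:1]
  {0,1,8}:  v_{0} + v_{1} + v_{8} = v_{6} + v_{10}  so sig = [3:1,1]
  {0,7,10}:  v_{0} + v_{7} + v_{10} = v_{5} + v_{9}  so sig = [3:1,1]

Sorted signature multiset PRS(X):
[[2:], [2:], [2:1], [2:1], [2:1], [2:1], [2:1], [2:1], [2:1], [2:1,1], [2:1,1], [2:1,1], [2:1,1], [2:1,1], [2:1,1,1], [2:1,2], [3:], [3:1], [3:1], [3:1], [3:1,1], [3:1,1]]


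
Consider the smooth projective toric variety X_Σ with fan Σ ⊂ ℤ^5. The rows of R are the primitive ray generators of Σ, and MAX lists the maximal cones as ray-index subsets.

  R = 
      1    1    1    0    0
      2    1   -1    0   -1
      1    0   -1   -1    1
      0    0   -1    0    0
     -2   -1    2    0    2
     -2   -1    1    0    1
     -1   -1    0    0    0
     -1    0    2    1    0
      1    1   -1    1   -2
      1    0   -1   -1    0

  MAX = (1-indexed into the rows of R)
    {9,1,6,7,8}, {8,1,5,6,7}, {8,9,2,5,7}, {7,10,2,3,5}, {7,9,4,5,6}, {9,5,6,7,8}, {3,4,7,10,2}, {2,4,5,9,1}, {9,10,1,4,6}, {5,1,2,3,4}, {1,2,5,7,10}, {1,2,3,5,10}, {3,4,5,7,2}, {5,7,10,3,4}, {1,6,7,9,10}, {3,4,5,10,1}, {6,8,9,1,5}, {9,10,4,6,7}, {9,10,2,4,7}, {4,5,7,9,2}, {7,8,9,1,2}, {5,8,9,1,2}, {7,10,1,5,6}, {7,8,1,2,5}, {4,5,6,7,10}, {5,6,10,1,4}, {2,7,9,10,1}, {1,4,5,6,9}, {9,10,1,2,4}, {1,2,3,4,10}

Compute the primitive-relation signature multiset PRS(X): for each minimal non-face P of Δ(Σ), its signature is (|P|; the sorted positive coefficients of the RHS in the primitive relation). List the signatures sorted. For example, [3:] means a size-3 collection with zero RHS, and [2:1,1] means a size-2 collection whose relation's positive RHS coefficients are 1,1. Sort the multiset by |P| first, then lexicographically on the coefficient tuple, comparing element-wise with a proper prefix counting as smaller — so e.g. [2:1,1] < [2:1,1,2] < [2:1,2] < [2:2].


Δ(Σ) — 10 vertices, 11 min non-faces:

  • {2,6}:  v_{2} + v_{6} = 0  so sig = [2:]
  • {3,8}:  v_{3} + v_{8} = v_{2} + v_{5}  so sig = [2:1,1]
  • {3,9}:  v_{3} + v_{9} = v_{2} + v_{4}  so sig = [2:1,1]
  • {4,8}:  v_{4} + v_{8} = v_{5} + v_{9}  so sig = [2:1,1]
  • {8,10}:  v_{8} + v_{10} = v_{1} + v_{7}  so sig = [2:1,1]
  • {3,6}:  v_{3} + v_{6} = v_{4} + v_{5} + v_{10}  so sig = [2:1,1,1]
  • {1,4,7}:  v_{1} + v_{4} + v_{7} = 0  so sig = [3:]
  • {5,9,10}:  v_{5} + v_{9} + v_{10} = 0  so sig = [3:]
  • {1,3,7}:  v_{1} + v_{3} + v_{7} = v_{2} + v_{5} + v_{10}  so sig = [3:1,1,1]
  • {1,5,7,9}:  v_{1} + v_{5} + v_{7} + v_{9} = v_{8}  so sig = [4:1]
  • {2,4,5,10}:  v_{2} + v_{4} + v_{5} + v_{10} = v_{3}  so sig = [4:1]

Sorted signature multiset PRS(X):
    [2:]
    [2:1,1]
    [2:1,1]
    [2:1,1]
    [2:1,1]
    [2:1,1,1]
    [3:]
    [3:]
    [3:1,1,1]
    [4:1]
    [4:1]
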